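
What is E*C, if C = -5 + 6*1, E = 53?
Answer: 53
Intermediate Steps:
C = 1 (C = -5 + 6 = 1)
E*C = 53*1 = 53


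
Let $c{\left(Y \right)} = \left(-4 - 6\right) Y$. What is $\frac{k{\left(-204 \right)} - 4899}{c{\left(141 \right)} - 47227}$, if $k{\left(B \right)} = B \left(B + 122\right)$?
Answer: $- \frac{11829}{48637} \approx -0.24321$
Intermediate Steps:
$c{\left(Y \right)} = - 10 Y$
$k{\left(B \right)} = B \left(122 + B\right)$
$\frac{k{\left(-204 \right)} - 4899}{c{\left(141 \right)} - 47227} = \frac{- 204 \left(122 - 204\right) - 4899}{\left(-10\right) 141 - 47227} = \frac{\left(-204\right) \left(-82\right) - 4899}{-1410 - 47227} = \frac{16728 - 4899}{-48637} = 11829 \left(- \frac{1}{48637}\right) = - \frac{11829}{48637}$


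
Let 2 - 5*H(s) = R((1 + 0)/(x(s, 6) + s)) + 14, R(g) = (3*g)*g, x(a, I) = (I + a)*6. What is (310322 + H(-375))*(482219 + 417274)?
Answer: 207887600331086627/744769 ≈ 2.7913e+11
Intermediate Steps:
x(a, I) = 6*I + 6*a
R(g) = 3*g²
H(s) = -12/5 - 3/(5*(36 + 7*s)²) (H(s) = ⅖ - (3*((1 + 0)/((6*6 + 6*s) + s))² + 14)/5 = ⅖ - (3*(1/((36 + 6*s) + s))² + 14)/5 = ⅖ - (3*(1/(36 + 7*s))² + 14)/5 = ⅖ - (3/(36 + 7*s)² + 14)/5 = ⅖ - (14 + 3/(36 + 7*s)²)/5 = ⅖ + (-14/5 - 3/(5*(36 + 7*s)²)) = -12/5 - 3/(5*(36 + 7*s)²))
(310322 + H(-375))*(482219 + 417274) = (310322 + (-12/5 - 3/(5*(36 + 7*(-375))²)))*(482219 + 417274) = (310322 + (-12/5 - 3/(5*(36 - 2625)²)))*899493 = (310322 + (-12/5 - ⅗/(-2589)²))*899493 = (310322 + (-12/5 - ⅗*1/6702921))*899493 = (310322 + (-12/5 - 1/11171535))*899493 = (310322 - 5362337/2234307)*899493 = (693349254517/2234307)*899493 = 207887600331086627/744769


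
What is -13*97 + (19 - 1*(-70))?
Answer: -1172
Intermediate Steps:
-13*97 + (19 - 1*(-70)) = -1261 + (19 + 70) = -1261 + 89 = -1172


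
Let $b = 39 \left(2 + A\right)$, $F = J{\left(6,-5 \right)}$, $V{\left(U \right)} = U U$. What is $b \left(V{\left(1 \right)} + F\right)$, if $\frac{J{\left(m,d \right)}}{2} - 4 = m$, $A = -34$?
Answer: $-26208$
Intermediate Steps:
$J{\left(m,d \right)} = 8 + 2 m$
$V{\left(U \right)} = U^{2}$
$F = 20$ ($F = 8 + 2 \cdot 6 = 8 + 12 = 20$)
$b = -1248$ ($b = 39 \left(2 - 34\right) = 39 \left(-32\right) = -1248$)
$b \left(V{\left(1 \right)} + F\right) = - 1248 \left(1^{2} + 20\right) = - 1248 \left(1 + 20\right) = \left(-1248\right) 21 = -26208$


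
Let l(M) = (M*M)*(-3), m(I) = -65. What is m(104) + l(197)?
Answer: -116492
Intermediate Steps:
l(M) = -3*M² (l(M) = M²*(-3) = -3*M²)
m(104) + l(197) = -65 - 3*197² = -65 - 3*38809 = -65 - 116427 = -116492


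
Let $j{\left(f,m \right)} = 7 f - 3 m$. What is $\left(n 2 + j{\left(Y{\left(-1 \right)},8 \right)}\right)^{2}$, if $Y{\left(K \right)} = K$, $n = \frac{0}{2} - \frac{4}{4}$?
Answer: $1089$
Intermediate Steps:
$n = -1$ ($n = 0 \cdot \frac{1}{2} - 1 = 0 - 1 = -1$)
$j{\left(f,m \right)} = - 3 m + 7 f$
$\left(n 2 + j{\left(Y{\left(-1 \right)},8 \right)}\right)^{2} = \left(\left(-1\right) 2 + \left(\left(-3\right) 8 + 7 \left(-1\right)\right)\right)^{2} = \left(-2 - 31\right)^{2} = \left(-33\right)^{2} = 1089$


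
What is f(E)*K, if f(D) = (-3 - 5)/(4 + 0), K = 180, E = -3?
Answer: -360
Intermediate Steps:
f(D) = -2 (f(D) = -8/4 = -8*¼ = -2)
f(E)*K = -2*180 = -360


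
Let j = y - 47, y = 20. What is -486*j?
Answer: 13122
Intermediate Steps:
j = -27 (j = 20 - 47 = -27)
-486*j = -486*(-27) = 13122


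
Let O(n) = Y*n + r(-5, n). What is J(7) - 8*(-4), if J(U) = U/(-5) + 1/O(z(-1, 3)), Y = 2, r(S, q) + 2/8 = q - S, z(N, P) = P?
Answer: 1687/55 ≈ 30.673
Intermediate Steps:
r(S, q) = -¼ + q - S (r(S, q) = -¼ + (q - S) = -¼ + q - S)
O(n) = 19/4 + 3*n (O(n) = 2*n + (-¼ + n - 1*(-5)) = 2*n + (-¼ + n + 5) = 2*n + (19/4 + n) = 19/4 + 3*n)
J(U) = 4/55 - U/5 (J(U) = U/(-5) + 1/(19/4 + 3*3) = U*(-⅕) + 1/(19/4 + 9) = -U/5 + 1/(55/4) = -U/5 + 1*(4/55) = -U/5 + 4/55 = 4/55 - U/5)
J(7) - 8*(-4) = (4/55 - ⅕*7) - 8*(-4) = (4/55 - 7/5) + 32 = -73/55 + 32 = 1687/55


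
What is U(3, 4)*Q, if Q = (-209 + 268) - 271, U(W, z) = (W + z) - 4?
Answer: -636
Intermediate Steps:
U(W, z) = -4 + W + z
Q = -212 (Q = 59 - 271 = -212)
U(3, 4)*Q = (-4 + 3 + 4)*(-212) = 3*(-212) = -636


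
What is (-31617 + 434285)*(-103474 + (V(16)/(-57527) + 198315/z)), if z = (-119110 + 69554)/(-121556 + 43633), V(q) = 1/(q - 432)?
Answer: 478367543437264338123/5701616024 ≈ 8.3900e+10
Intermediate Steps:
V(q) = 1/(-432 + q)
z = 49556/77923 (z = -49556/(-77923) = -49556*(-1/77923) = 49556/77923 ≈ 0.63596)
(-31617 + 434285)*(-103474 + (V(16)/(-57527) + 198315/z)) = (-31617 + 434285)*(-103474 + (1/((-432 + 16)*(-57527)) + 198315/(49556/77923))) = 402668*(-103474 + (-1/57527/(-416) + 198315*(77923/49556))) = 402668*(-103474 + (-1/416*(-1/57527) + 1188715365/3812)) = 402668*(-103474 + (1/23931232 + 1188715365/3812)) = 402668*(-103474 + 7111855795445873/22806464096) = 402668*(4751979729576369/22806464096) = 478367543437264338123/5701616024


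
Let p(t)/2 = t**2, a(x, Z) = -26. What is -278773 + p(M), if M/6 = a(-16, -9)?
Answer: -230101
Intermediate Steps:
M = -156 (M = 6*(-26) = -156)
p(t) = 2*t**2
-278773 + p(M) = -278773 + 2*(-156)**2 = -278773 + 2*24336 = -278773 + 48672 = -230101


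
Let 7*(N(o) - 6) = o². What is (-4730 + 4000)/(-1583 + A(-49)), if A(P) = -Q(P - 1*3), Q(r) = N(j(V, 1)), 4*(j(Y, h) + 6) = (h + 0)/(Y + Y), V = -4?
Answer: 71680/156537 ≈ 0.45791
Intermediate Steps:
j(Y, h) = -6 + h/(8*Y) (j(Y, h) = -6 + ((h + 0)/(Y + Y))/4 = -6 + (h/((2*Y)))/4 = -6 + (h*(1/(2*Y)))/4 = -6 + (h/(2*Y))/4 = -6 + h/(8*Y))
N(o) = 6 + o²/7
Q(r) = 80257/7168 (Q(r) = 6 + (-6 + (⅛)*1/(-4))²/7 = 6 + (-6 + (⅛)*1*(-¼))²/7 = 6 + (-6 - 1/32)²/7 = 6 + (-193/32)²/7 = 6 + (⅐)*(37249/1024) = 6 + 37249/7168 = 80257/7168)
A(P) = -80257/7168 (A(P) = -1*80257/7168 = -80257/7168)
(-4730 + 4000)/(-1583 + A(-49)) = (-4730 + 4000)/(-1583 - 80257/7168) = -730/(-11427201/7168) = -730*(-7168/11427201) = 71680/156537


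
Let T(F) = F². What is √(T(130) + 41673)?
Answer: √58573 ≈ 242.02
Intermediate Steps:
√(T(130) + 41673) = √(130² + 41673) = √(16900 + 41673) = √58573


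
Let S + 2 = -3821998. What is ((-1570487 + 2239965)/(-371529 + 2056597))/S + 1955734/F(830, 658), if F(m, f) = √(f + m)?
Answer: -334739/3220164948000 + 977867*√93/186 ≈ 50700.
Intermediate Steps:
S = -3822000 (S = -2 - 3821998 = -3822000)
((-1570487 + 2239965)/(-371529 + 2056597))/S + 1955734/F(830, 658) = ((-1570487 + 2239965)/(-371529 + 2056597))/(-3822000) + 1955734/(√(658 + 830)) = (669478/1685068)*(-1/3822000) + 1955734/(√1488) = (669478*(1/1685068))*(-1/3822000) + 1955734/((4*√93)) = (334739/842534)*(-1/3822000) + 1955734*(√93/372) = -334739/3220164948000 + 977867*√93/186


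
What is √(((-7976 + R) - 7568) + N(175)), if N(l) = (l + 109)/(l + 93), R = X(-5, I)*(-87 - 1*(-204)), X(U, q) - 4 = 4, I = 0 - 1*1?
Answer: I*√65570555/67 ≈ 120.86*I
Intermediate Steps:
I = -1 (I = 0 - 1 = -1)
X(U, q) = 8 (X(U, q) = 4 + 4 = 8)
R = 936 (R = 8*(-87 - 1*(-204)) = 8*(-87 + 204) = 8*117 = 936)
N(l) = (109 + l)/(93 + l)
√(((-7976 + R) - 7568) + N(175)) = √(((-7976 + 936) - 7568) + (109 + 175)/(93 + 175)) = √((-7040 - 7568) + 284/268) = √(-14608 + (1/268)*284) = √(-14608 + 71/67) = √(-978665/67) = I*√65570555/67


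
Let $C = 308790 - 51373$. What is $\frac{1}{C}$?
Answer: $\frac{1}{257417} \approx 3.8848 \cdot 10^{-6}$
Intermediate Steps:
$C = 257417$ ($C = 308790 - 51373 = 257417$)
$\frac{1}{C} = \frac{1}{257417}$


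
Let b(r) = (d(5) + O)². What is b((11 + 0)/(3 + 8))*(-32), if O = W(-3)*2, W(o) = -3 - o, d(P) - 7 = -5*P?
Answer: -10368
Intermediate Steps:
d(P) = 7 - 5*P
O = 0 (O = (-3 - 1*(-3))*2 = (-3 + 3)*2 = 0*2 = 0)
b(r) = 324 (b(r) = ((7 - 5*5) + 0)² = ((7 - 25) + 0)² = (-18 + 0)² = (-18)² = 324)
b((11 + 0)/(3 + 8))*(-32) = 324*(-32) = -10368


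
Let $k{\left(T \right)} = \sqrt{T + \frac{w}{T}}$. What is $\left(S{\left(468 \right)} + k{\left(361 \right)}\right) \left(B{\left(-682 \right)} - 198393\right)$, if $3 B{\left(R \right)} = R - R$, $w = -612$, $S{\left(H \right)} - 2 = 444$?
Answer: $-88483278 - \frac{198393 \sqrt{129709}}{19} \approx -9.2244 \cdot 10^{7}$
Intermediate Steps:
$S{\left(H \right)} = 446$ ($S{\left(H \right)} = 2 + 444 = 446$)
$B{\left(R \right)} = 0$ ($B{\left(R \right)} = \frac{R - R}{3} = \frac{1}{3} \cdot 0 = 0$)
$k{\left(T \right)} = \sqrt{T - \frac{612}{T}}$
$\left(S{\left(468 \right)} + k{\left(361 \right)}\right) \left(B{\left(-682 \right)} - 198393\right) = \left(446 + \sqrt{361 - \frac{612}{361}}\right) \left(0 - 198393\right) = \left(446 + \sqrt{361 - \frac{612}{361}}\right) \left(-198393\right) = \left(446 + \sqrt{\frac{129709}{361}}\right) \left(-198393\right) = \left(446 + \frac{\sqrt{129709}}{19}\right) \left(-198393\right) = -88483278 - \frac{198393 \sqrt{129709}}{19}$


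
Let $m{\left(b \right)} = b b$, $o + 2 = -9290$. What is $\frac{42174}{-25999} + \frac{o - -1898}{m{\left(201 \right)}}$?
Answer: $- \frac{1896108380}{1050385599} \approx -1.8052$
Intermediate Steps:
$o = -9292$ ($o = -2 - 9290 = -9292$)
$m{\left(b \right)} = b^{2}$
$\frac{42174}{-25999} + \frac{o - -1898}{m{\left(201 \right)}} = \frac{42174}{-25999} + \frac{-9292 - -1898}{201^{2}} = 42174 \left(- \frac{1}{25999}\right) + \frac{-9292 + 1898}{40401} = - \frac{42174}{25999} - \frac{7394}{40401} = - \frac{1896108380}{1050385599}$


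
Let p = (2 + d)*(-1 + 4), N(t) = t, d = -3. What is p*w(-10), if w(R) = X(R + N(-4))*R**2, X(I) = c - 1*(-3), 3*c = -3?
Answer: -600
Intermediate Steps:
c = -1 (c = (1/3)*(-3) = -1)
X(I) = 2 (X(I) = -1 - 1*(-3) = -1 + 3 = 2)
w(R) = 2*R**2
p = -3 (p = (2 - 3)*(-1 + 4) = -1*3 = -3)
p*w(-10) = -6*(-10)**2 = -6*100 = -3*200 = -600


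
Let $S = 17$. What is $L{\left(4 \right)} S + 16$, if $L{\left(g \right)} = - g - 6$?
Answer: $-154$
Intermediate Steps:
$L{\left(g \right)} = -6 - g$
$L{\left(4 \right)} S + 16 = \left(-6 - 4\right) 17 + 16 = \left(-10\right) 17 + 16 = -170 + 16 = -154$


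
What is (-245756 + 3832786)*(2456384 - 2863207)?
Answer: -1459286305690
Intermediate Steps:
(-245756 + 3832786)*(2456384 - 2863207) = 3587030*(-406823) = -1459286305690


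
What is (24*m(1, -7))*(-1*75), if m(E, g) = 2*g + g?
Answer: 37800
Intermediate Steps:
m(E, g) = 3*g
(24*m(1, -7))*(-1*75) = (24*(3*(-7)))*(-1*75) = (24*(-21))*(-75) = -504*(-75) = 37800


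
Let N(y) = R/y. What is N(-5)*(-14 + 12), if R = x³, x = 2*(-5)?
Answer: -400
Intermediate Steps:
x = -10
R = -1000 (R = (-10)³ = -1000)
N(y) = -1000/y
N(-5)*(-14 + 12) = (-1000/(-5))*(-14 + 12) = -1000*(-⅕)*(-2) = 200*(-2) = -400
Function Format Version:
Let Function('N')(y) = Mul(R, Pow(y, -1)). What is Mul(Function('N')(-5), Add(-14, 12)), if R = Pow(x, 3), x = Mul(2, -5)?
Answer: -400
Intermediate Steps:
x = -10
R = -1000 (R = Pow(-10, 3) = -1000)
Function('N')(y) = Mul(-1000, Pow(y, -1))
Mul(Function('N')(-5), Add(-14, 12)) = Mul(Mul(-1000, Pow(-5, -1)), Add(-14, 12)) = Mul(Mul(-1000, Rational(-1, 5)), -2) = Mul(200, -2) = -400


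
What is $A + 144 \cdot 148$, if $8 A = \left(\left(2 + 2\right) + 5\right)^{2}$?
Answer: $\frac{170577}{8} \approx 21322.0$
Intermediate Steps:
$A = \frac{81}{8}$ ($A = \frac{\left(\left(2 + 2\right) + 5\right)^{2}}{8} = \frac{\left(4 + 5\right)^{2}}{8} = \frac{9^{2}}{8} = \frac{1}{8} \cdot 81 = \frac{81}{8} \approx 10.125$)
$A + 144 \cdot 148 = \frac{81}{8} + 144 \cdot 148 = \frac{81}{8} + 21312 = \frac{170577}{8}$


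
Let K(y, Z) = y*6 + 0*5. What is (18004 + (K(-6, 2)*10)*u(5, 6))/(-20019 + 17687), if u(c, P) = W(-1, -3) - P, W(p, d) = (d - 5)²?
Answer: 719/583 ≈ 1.2333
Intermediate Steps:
W(p, d) = (-5 + d)²
u(c, P) = 64 - P (u(c, P) = (-5 - 3)² - P = (-8)² - P = 64 - P)
K(y, Z) = 6*y (K(y, Z) = 6*y + 0 = 6*y)
(18004 + (K(-6, 2)*10)*u(5, 6))/(-20019 + 17687) = (18004 + ((6*(-6))*10)*(64 - 1*6))/(-20019 + 17687) = (18004 + (-36*10)*(64 - 6))/(-2332) = (18004 - 360*58)*(-1/2332) = (18004 - 20880)*(-1/2332) = -2876*(-1/2332) = 719/583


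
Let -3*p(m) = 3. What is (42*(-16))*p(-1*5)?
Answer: 672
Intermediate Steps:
p(m) = -1 (p(m) = -⅓*3 = -1)
(42*(-16))*p(-1*5) = (42*(-16))*(-1) = -672*(-1) = 672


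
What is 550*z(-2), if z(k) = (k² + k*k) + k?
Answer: 3300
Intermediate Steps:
z(k) = k + 2*k² (z(k) = (k² + k²) + k = 2*k² + k = k + 2*k²)
550*z(-2) = 550*(-2*(1 + 2*(-2))) = 550*(-2*(1 - 4)) = 550*(-2*(-3)) = 550*6 = 3300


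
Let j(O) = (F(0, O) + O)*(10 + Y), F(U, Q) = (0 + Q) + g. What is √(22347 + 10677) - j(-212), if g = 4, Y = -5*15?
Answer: -27300 + 16*√129 ≈ -27118.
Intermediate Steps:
Y = -75
F(U, Q) = 4 + Q (F(U, Q) = (0 + Q) + 4 = Q + 4 = 4 + Q)
j(O) = -260 - 130*O (j(O) = ((4 + O) + O)*(10 - 75) = (4 + 2*O)*(-65) = -260 - 130*O)
√(22347 + 10677) - j(-212) = √(22347 + 10677) - (-260 - 130*(-212)) = √33024 - (-260 + 27560) = 16*√129 - 1*27300 = 16*√129 - 27300 = -27300 + 16*√129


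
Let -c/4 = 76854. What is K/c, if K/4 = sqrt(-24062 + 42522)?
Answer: -sqrt(4615)/38427 ≈ -0.0017679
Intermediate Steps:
c = -307416 (c = -4*76854 = -307416)
K = 8*sqrt(4615) (K = 4*sqrt(-24062 + 42522) = 4*sqrt(18460) = 4*(2*sqrt(4615)) = 8*sqrt(4615) ≈ 543.47)
K/c = (8*sqrt(4615))/(-307416) = (8*sqrt(4615))*(-1/307416) = -sqrt(4615)/38427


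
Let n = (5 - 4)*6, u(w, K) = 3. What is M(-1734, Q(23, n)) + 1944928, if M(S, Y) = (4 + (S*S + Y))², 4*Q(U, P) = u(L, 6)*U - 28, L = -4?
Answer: 144650708499409/16 ≈ 9.0407e+12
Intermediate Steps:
n = 6 (n = 1*6 = 6)
Q(U, P) = -7 + 3*U/4 (Q(U, P) = (3*U - 28)/4 = (-28 + 3*U)/4 = -7 + 3*U/4)
M(S, Y) = (4 + Y + S²)² (M(S, Y) = (4 + (S² + Y))² = (4 + (Y + S²))² = (4 + Y + S²)²)
M(-1734, Q(23, n)) + 1944928 = (4 + (-7 + (¾)*23) + (-1734)²)² + 1944928 = (4 + (-7 + 69/4) + 3006756)² + 1944928 = (4 + 41/4 + 3006756)² + 1944928 = (12027081/4)² + 1944928 = 144650677380561/16 + 1944928 = 144650708499409/16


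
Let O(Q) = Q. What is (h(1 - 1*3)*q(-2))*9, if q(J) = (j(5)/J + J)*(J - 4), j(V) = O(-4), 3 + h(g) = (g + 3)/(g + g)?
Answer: 0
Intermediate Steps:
h(g) = -3 + (3 + g)/(2*g) (h(g) = -3 + (g + 3)/(g + g) = -3 + (3 + g)/((2*g)) = -3 + (3 + g)*(1/(2*g)) = -3 + (3 + g)/(2*g))
j(V) = -4
q(J) = (-4 + J)*(J - 4/J) (q(J) = (-4/J + J)*(J - 4) = (J - 4/J)*(-4 + J) = (-4 + J)*(J - 4/J))
(h(1 - 1*3)*q(-2))*9 = (((3 - 5*(1 - 1*3))/(2*(1 - 1*3)))*(-4 + (-2)² - 4*(-2) + 16/(-2)))*9 = (((3 - 5*(1 - 3))/(2*(1 - 3)))*(-4 + 4 + 8 + 16*(-½)))*9 = (((½)*(3 - 5*(-2))/(-2))*(-4 + 4 + 8 - 8))*9 = (((½)*(-½)*(3 + 10))*0)*9 = (((½)*(-½)*13)*0)*9 = -13/4*0*9 = 0*9 = 0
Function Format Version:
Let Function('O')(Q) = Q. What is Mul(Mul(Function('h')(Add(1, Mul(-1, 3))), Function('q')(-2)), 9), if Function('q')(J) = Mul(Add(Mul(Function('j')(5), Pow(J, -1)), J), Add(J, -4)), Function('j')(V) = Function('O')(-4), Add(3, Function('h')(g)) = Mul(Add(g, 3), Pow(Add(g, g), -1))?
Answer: 0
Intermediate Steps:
Function('h')(g) = Add(-3, Mul(Rational(1, 2), Pow(g, -1), Add(3, g))) (Function('h')(g) = Add(-3, Mul(Add(g, 3), Pow(Add(g, g), -1))) = Add(-3, Mul(Add(3, g), Pow(Mul(2, g), -1))) = Add(-3, Mul(Add(3, g), Mul(Rational(1, 2), Pow(g, -1)))) = Add(-3, Mul(Rational(1, 2), Pow(g, -1), Add(3, g))))
Function('j')(V) = -4
Function('q')(J) = Mul(Add(-4, J), Add(J, Mul(-4, Pow(J, -1)))) (Function('q')(J) = Mul(Add(Mul(-4, Pow(J, -1)), J), Add(J, -4)) = Mul(Add(J, Mul(-4, Pow(J, -1))), Add(-4, J)) = Mul(Add(-4, J), Add(J, Mul(-4, Pow(J, -1)))))
Mul(Mul(Function('h')(Add(1, Mul(-1, 3))), Function('q')(-2)), 9) = Mul(Mul(Mul(Rational(1, 2), Pow(Add(1, Mul(-1, 3)), -1), Add(3, Mul(-5, Add(1, Mul(-1, 3))))), Add(-4, Pow(-2, 2), Mul(-4, -2), Mul(16, Pow(-2, -1)))), 9) = Mul(Mul(Mul(Rational(1, 2), Pow(Add(1, -3), -1), Add(3, Mul(-5, Add(1, -3)))), Add(-4, 4, 8, Mul(16, Rational(-1, 2)))), 9) = Mul(Mul(Mul(Rational(1, 2), Pow(-2, -1), Add(3, Mul(-5, -2))), Add(-4, 4, 8, -8)), 9) = Mul(Mul(Mul(Rational(1, 2), Rational(-1, 2), Add(3, 10)), 0), 9) = Mul(Mul(Mul(Rational(1, 2), Rational(-1, 2), 13), 0), 9) = Mul(Mul(Rational(-13, 4), 0), 9) = Mul(0, 9) = 0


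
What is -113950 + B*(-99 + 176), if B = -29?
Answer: -116183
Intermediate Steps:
-113950 + B*(-99 + 176) = -113950 - 29*(-99 + 176) = -113950 - 29*77 = -113950 - 2233 = -116183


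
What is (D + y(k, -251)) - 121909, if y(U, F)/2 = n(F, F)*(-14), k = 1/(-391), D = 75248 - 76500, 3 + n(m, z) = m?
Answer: -116049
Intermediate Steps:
n(m, z) = -3 + m
D = -1252
k = -1/391 ≈ -0.0025575
y(U, F) = 84 - 28*F (y(U, F) = 2*((-3 + F)*(-14)) = 2*(42 - 14*F) = 84 - 28*F)
(D + y(k, -251)) - 121909 = (-1252 + (84 - 28*(-251))) - 121909 = (-1252 + (84 + 7028)) - 121909 = (-1252 + 7112) - 121909 = 5860 - 121909 = -116049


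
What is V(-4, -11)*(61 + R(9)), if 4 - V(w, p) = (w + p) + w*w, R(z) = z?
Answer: 210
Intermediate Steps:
V(w, p) = 4 - p - w - w² (V(w, p) = 4 - ((w + p) + w*w) = 4 - ((p + w) + w²) = 4 - (p + w + w²) = 4 + (-p - w - w²) = 4 - p - w - w²)
V(-4, -11)*(61 + R(9)) = (4 - 1*(-11) - 1*(-4) - 1*(-4)²)*(61 + 9) = (4 + 11 + 4 - 1*16)*70 = (4 + 11 + 4 - 16)*70 = 3*70 = 210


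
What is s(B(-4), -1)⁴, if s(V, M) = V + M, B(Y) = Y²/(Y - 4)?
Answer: 81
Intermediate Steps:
B(Y) = Y²/(-4 + Y)
s(V, M) = M + V
s(B(-4), -1)⁴ = (-1 + (-4)²/(-4 - 4))⁴ = (-1 + 16/(-8))⁴ = (-1 + 16*(-⅛))⁴ = (-1 - 2)⁴ = (-3)⁴ = 81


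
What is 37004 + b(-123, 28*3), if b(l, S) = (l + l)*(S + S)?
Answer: -4324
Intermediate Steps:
b(l, S) = 4*S*l (b(l, S) = (2*l)*(2*S) = 4*S*l)
37004 + b(-123, 28*3) = 37004 + 4*(28*3)*(-123) = 37004 + 4*84*(-123) = 37004 - 41328 = -4324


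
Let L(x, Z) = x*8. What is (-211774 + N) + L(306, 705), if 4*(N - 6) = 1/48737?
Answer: -40806515359/194948 ≈ -2.0932e+5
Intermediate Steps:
L(x, Z) = 8*x
N = 1169689/194948 (N = 6 + (¼)/48737 = 6 + (¼)*(1/48737) = 6 + 1/194948 = 1169689/194948 ≈ 6.0000)
(-211774 + N) + L(306, 705) = (-211774 + 1169689/194948) + 8*306 = -41283748063/194948 + 2448 = -40806515359/194948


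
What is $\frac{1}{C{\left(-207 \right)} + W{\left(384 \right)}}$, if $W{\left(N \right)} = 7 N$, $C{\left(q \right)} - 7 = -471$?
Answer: $\frac{1}{2224} \approx 0.00044964$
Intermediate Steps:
$C{\left(q \right)} = -464$ ($C{\left(q \right)} = 7 - 471 = -464$)
$\frac{1}{C{\left(-207 \right)} + W{\left(384 \right)}} = \frac{1}{-464 + 7 \cdot 384} = \frac{1}{-464 + 2688} = \frac{1}{2224}$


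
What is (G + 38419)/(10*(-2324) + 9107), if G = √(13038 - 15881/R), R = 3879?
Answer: -38419/14133 - √21790722551/18273969 ≈ -2.7265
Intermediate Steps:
G = √21790722551/1293 (G = √(13038 - 15881/3879) = √(50558521/3879) = √21790722551/1293 ≈ 114.17)
(G + 38419)/(10*(-2324) + 9107) = (√21790722551/1293 + 38419)/(10*(-2324) + 9107) = (38419 + √21790722551/1293)/(-23240 + 9107) = (38419 + √21790722551/1293)/(-14133) = (38419 + √21790722551/1293)*(-1/14133) = -38419/14133 - √21790722551/18273969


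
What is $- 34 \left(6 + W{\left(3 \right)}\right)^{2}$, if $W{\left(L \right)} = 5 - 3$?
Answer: $-2176$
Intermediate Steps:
$W{\left(L \right)} = 2$
$- 34 \left(6 + W{\left(3 \right)}\right)^{2} = - 34 \left(6 + 2\right)^{2} = - 34 \cdot 8^{2} = \left(-34\right) 64 = -2176$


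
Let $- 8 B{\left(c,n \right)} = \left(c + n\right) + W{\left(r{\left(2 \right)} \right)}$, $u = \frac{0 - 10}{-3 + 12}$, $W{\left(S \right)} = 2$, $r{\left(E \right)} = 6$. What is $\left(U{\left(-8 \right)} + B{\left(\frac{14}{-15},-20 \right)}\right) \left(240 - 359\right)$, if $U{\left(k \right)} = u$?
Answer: $- \frac{13447}{90} \approx -149.41$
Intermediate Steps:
$u = - \frac{10}{9} \approx -1.1111$
$U{\left(k \right)} = - \frac{10}{9}$
$B{\left(c,n \right)} = - \frac{1}{4} - \frac{c}{8} - \frac{n}{8}$ ($B{\left(c,n \right)} = - \frac{\left(c + n\right) + 2}{8} = - \frac{2 + c + n}{8} = - \frac{1}{4} - \frac{c}{8} - \frac{n}{8}$)
$\left(U{\left(-8 \right)} + B{\left(\frac{14}{-15},-20 \right)}\right) \left(240 - 359\right) = \left(- \frac{10}{9} - \left(- \frac{9}{4} + \frac{1}{8} \cdot 14 \frac{1}{-15}\right)\right) \left(240 - 359\right) = \left(- \frac{10}{9} - \left(- \frac{9}{4} + \frac{1}{8} \cdot 14 \left(- \frac{1}{15}\right)\right)\right) \left(-119\right) = \left(- \frac{10}{9} - - \frac{71}{30}\right) \left(-119\right) = \left(- \frac{10}{9} + \left(- \frac{1}{4} + \frac{7}{60} + \frac{5}{2}\right)\right) \left(-119\right) = \left(- \frac{10}{9} + \frac{71}{30}\right) \left(-119\right) = \frac{113}{90} \left(-119\right) = - \frac{13447}{90}$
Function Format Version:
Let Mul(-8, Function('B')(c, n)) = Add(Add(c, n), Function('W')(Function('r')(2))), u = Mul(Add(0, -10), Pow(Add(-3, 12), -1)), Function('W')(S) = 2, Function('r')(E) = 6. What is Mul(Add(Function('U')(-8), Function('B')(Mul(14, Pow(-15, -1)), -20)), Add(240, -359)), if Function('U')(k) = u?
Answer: Rational(-13447, 90) ≈ -149.41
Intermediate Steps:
u = Rational(-10, 9) (u = Mul(-10, Pow(9, -1)) = Mul(-10, Rational(1, 9)) = Rational(-10, 9) ≈ -1.1111)
Function('U')(k) = Rational(-10, 9)
Function('B')(c, n) = Add(Rational(-1, 4), Mul(Rational(-1, 8), c), Mul(Rational(-1, 8), n)) (Function('B')(c, n) = Mul(Rational(-1, 8), Add(Add(c, n), 2)) = Mul(Rational(-1, 8), Add(2, c, n)) = Add(Rational(-1, 4), Mul(Rational(-1, 8), c), Mul(Rational(-1, 8), n)))
Mul(Add(Function('U')(-8), Function('B')(Mul(14, Pow(-15, -1)), -20)), Add(240, -359)) = Mul(Add(Rational(-10, 9), Add(Rational(-1, 4), Mul(Rational(-1, 8), Mul(14, Pow(-15, -1))), Mul(Rational(-1, 8), -20))), Add(240, -359)) = Mul(Add(Rational(-10, 9), Add(Rational(-1, 4), Mul(Rational(-1, 8), Mul(14, Rational(-1, 15))), Rational(5, 2))), -119) = Mul(Add(Rational(-10, 9), Add(Rational(-1, 4), Mul(Rational(-1, 8), Rational(-14, 15)), Rational(5, 2))), -119) = Mul(Add(Rational(-10, 9), Add(Rational(-1, 4), Rational(7, 60), Rational(5, 2))), -119) = Mul(Add(Rational(-10, 9), Rational(71, 30)), -119) = Mul(Rational(113, 90), -119) = Rational(-13447, 90)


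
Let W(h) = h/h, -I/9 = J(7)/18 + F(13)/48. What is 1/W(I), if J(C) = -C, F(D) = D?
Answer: 1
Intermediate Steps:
I = 17/16 (I = -9*(-1*7/18 + 13/48) = -9*(-7*1/18 + 13*(1/48)) = -9*(-7/18 + 13/48) = -9*(-17/144) = 17/16 ≈ 1.0625)
W(h) = 1
1/W(I) = 1/1 = 1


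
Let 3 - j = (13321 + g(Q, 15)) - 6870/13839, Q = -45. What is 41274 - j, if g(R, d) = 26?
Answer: 251950544/4613 ≈ 54618.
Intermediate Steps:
j = -61553582/4613 (j = 3 - ((13321 + 26) - 6870/13839) = 3 - (13347 - 6870*1/13839) = 3 - (13347 - 2290/4613) = 3 - 1*61567421/4613 = 3 - 61567421/4613 = -61553582/4613 ≈ -13344.)
41274 - j = 41274 - 1*(-61553582/4613) = 41274 + 61553582/4613 = 251950544/4613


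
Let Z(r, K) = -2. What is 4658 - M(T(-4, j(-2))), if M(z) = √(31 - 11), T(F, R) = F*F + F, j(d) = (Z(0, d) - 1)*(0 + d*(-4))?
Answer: 4658 - 2*√5 ≈ 4653.5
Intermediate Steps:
j(d) = 12*d (j(d) = (-2 - 1)*(0 + d*(-4)) = -3*(0 - 4*d) = -(-12)*d = 12*d)
T(F, R) = F + F² (T(F, R) = F² + F = F + F²)
M(z) = 2*√5 (M(z) = √20 = 2*√5)
4658 - M(T(-4, j(-2))) = 4658 - 2*√5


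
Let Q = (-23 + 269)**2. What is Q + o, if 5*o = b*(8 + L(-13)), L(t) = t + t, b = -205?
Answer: 61254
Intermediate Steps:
L(t) = 2*t
o = 738 (o = (-205*(8 + 2*(-13)))/5 = (-205*(8 - 26))/5 = (-205*(-18))/5 = (1/5)*3690 = 738)
Q = 60516 (Q = 246**2 = 60516)
Q + o = 60516 + 738 = 61254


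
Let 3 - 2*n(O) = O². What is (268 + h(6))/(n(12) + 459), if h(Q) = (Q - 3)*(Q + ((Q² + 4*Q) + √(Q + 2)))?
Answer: 932/777 + 4*√2/259 ≈ 1.2213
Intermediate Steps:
n(O) = 3/2 - O²/2
h(Q) = (-3 + Q)*(Q² + √(2 + Q) + 5*Q) (h(Q) = (-3 + Q)*(Q + ((Q² + 4*Q) + √(2 + Q))) = (-3 + Q)*(Q + (Q² + √(2 + Q) + 4*Q)) = (-3 + Q)*(Q² + √(2 + Q) + 5*Q))
(268 + h(6))/(n(12) + 459) = (268 + (6³ - 15*6 - 3*√(2 + 6) + 2*6² + 6*√(2 + 6)))/((3/2 - ½*12²) + 459) = (268 + (216 - 90 - 6*√2 + 2*36 + 6*√8))/((3/2 - ½*144) + 459) = (268 + (216 - 90 - 6*√2 + 72 + 6*(2*√2)))/((3/2 - 72) + 459) = (268 + (216 - 90 - 6*√2 + 72 + 12*√2))/(-141/2 + 459) = (268 + (198 + 6*√2))/(777/2) = (466 + 6*√2)*(2/777) = 932/777 + 4*√2/259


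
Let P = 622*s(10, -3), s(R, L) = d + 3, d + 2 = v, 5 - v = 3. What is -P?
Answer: -1866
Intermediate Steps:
v = 2 (v = 5 - 1*3 = 5 - 3 = 2)
d = 0 (d = -2 + 2 = 0)
s(R, L) = 3 (s(R, L) = 0 + 3 = 3)
P = 1866 (P = 622*3 = 1866)
-P = -1*1866 = -1866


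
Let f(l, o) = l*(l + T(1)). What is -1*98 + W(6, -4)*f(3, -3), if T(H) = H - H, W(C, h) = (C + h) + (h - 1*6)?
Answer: -170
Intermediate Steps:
W(C, h) = -6 + C + 2*h (W(C, h) = (C + h) + (h - 6) = (C + h) + (-6 + h) = -6 + C + 2*h)
T(H) = 0
f(l, o) = l² (f(l, o) = l*(l + 0) = l*l = l²)
-1*98 + W(6, -4)*f(3, -3) = -1*98 + (-6 + 6 + 2*(-4))*3² = -98 + (-6 + 6 - 8)*9 = -98 - 8*9 = -98 - 72 = -170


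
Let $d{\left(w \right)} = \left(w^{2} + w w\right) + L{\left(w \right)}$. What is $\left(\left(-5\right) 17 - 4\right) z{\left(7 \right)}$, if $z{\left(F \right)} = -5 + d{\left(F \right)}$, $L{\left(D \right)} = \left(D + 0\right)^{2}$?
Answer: $-12638$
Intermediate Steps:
$L{\left(D \right)} = D^{2}$
$d{\left(w \right)} = 3 w^{2}$ ($d{\left(w \right)} = \left(w^{2} + w w\right) + w^{2} = \left(w^{2} + w^{2}\right) + w^{2} = 2 w^{2} + w^{2} = 3 w^{2}$)
$z{\left(F \right)} = -5 + 3 F^{2}$
$\left(\left(-5\right) 17 - 4\right) z{\left(7 \right)} = \left(\left(-5\right) 17 - 4\right) \left(-5 + 3 \cdot 7^{2}\right) = \left(-85 - 4\right) \left(-5 + 3 \cdot 49\right) = - 89 \left(-5 + 147\right) = \left(-89\right) 142 = -12638$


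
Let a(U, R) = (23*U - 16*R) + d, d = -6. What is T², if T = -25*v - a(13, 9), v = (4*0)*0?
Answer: 22201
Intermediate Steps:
v = 0 (v = 0*0 = 0)
a(U, R) = -6 - 16*R + 23*U (a(U, R) = (23*U - 16*R) - 6 = (-16*R + 23*U) - 6 = -6 - 16*R + 23*U)
T = -149 (T = -25*0 - (-6 - 16*9 + 23*13) = 0 - (-6 - 144 + 299) = 0 - 1*149 = 0 - 149 = -149)
T² = (-149)² = 22201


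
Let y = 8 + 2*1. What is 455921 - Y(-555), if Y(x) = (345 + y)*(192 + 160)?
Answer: 330961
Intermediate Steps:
y = 10 (y = 8 + 2 = 10)
Y(x) = 124960 (Y(x) = (345 + 10)*(192 + 160) = 355*352 = 124960)
455921 - Y(-555) = 455921 - 1*124960 = 455921 - 124960 = 330961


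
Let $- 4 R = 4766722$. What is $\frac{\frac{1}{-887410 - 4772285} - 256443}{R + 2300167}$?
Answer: $- \frac{2902778329772}{12547391003235} \approx -0.23135$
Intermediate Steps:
$R = - \frac{2383361}{2}$ ($R = \left(- \frac{1}{4}\right) 4766722 = - \frac{2383361}{2} \approx -1.1917 \cdot 10^{6}$)
$\frac{\frac{1}{-887410 - 4772285} - 256443}{R + 2300167} = \frac{\frac{1}{-887410 - 4772285} - 256443}{- \frac{2383361}{2} + 2300167} = \frac{\frac{1}{-5659695} - 256443}{\frac{2216973}{2}} = \left(- \frac{1}{5659695} - 256443\right) \frac{2}{2216973} = \left(- \frac{1451389164886}{5659695}\right) \frac{2}{2216973} = - \frac{2902778329772}{12547391003235}$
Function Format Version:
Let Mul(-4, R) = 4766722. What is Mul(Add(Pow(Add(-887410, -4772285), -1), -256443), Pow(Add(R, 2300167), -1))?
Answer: Rational(-2902778329772, 12547391003235) ≈ -0.23135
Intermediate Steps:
R = Rational(-2383361, 2) (R = Mul(Rational(-1, 4), 4766722) = Rational(-2383361, 2) ≈ -1.1917e+6)
Mul(Add(Pow(Add(-887410, -4772285), -1), -256443), Pow(Add(R, 2300167), -1)) = Mul(Add(Pow(Add(-887410, -4772285), -1), -256443), Pow(Add(Rational(-2383361, 2), 2300167), -1)) = Mul(Add(Pow(-5659695, -1), -256443), Pow(Rational(2216973, 2), -1)) = Mul(Add(Rational(-1, 5659695), -256443), Rational(2, 2216973)) = Mul(Rational(-1451389164886, 5659695), Rational(2, 2216973)) = Rational(-2902778329772, 12547391003235)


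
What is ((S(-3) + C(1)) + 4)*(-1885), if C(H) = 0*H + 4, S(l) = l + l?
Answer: -3770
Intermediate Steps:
S(l) = 2*l
C(H) = 4 (C(H) = 0 + 4 = 4)
((S(-3) + C(1)) + 4)*(-1885) = ((2*(-3) + 4) + 4)*(-1885) = ((-6 + 4) + 4)*(-1885) = (-2 + 4)*(-1885) = 2*(-1885) = -3770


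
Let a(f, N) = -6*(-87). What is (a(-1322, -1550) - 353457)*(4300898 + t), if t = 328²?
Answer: -1555907594670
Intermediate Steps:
t = 107584
a(f, N) = 522
(a(-1322, -1550) - 353457)*(4300898 + t) = (522 - 353457)*(4300898 + 107584) = -352935*4408482 = -1555907594670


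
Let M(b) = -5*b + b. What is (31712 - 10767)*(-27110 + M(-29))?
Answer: -565389330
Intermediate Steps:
M(b) = -4*b
(31712 - 10767)*(-27110 + M(-29)) = (31712 - 10767)*(-27110 - 4*(-29)) = 20945*(-27110 + 116) = 20945*(-26994) = -565389330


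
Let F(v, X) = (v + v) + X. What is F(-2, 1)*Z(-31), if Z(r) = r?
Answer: 93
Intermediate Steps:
F(v, X) = X + 2*v (F(v, X) = 2*v + X = X + 2*v)
F(-2, 1)*Z(-31) = (1 + 2*(-2))*(-31) = (1 - 4)*(-31) = -3*(-31) = 93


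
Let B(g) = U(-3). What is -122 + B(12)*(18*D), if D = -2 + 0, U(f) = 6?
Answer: -338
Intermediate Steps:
B(g) = 6
D = -2
-122 + B(12)*(18*D) = -122 + 6*(18*(-2)) = -122 + 6*(-36) = -122 - 216 = -338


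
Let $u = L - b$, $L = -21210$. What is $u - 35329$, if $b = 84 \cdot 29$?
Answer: $-58975$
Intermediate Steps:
$b = 2436$
$u = -23646$ ($u = -21210 - 2436 = -23646$)
$u - 35329 = -23646 - 35329 = -58975$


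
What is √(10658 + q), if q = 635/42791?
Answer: √19515567832383/42791 ≈ 103.24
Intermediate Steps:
q = 635/42791 (q = 635*(1/42791) = 635/42791 ≈ 0.014840)
√(10658 + q) = √(10658 + 635/42791) = √(456067113/42791) = √19515567832383/42791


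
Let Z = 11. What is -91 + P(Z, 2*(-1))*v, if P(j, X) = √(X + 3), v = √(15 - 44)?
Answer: -91 + I*√29 ≈ -91.0 + 5.3852*I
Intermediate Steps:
v = I*√29 (v = √(-29) = I*√29 ≈ 5.3852*I)
P(j, X) = √(3 + X)
-91 + P(Z, 2*(-1))*v = -91 + √(3 + 2*(-1))*(I*√29) = -91 + √(3 - 2)*(I*√29) = -91 + √1*(I*√29) = -91 + 1*(I*√29) = -91 + I*√29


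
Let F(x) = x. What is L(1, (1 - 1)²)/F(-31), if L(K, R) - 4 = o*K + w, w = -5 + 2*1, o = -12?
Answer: 11/31 ≈ 0.35484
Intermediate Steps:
w = -3 (w = -5 + 2 = -3)
L(K, R) = 1 - 12*K (L(K, R) = 4 + (-12*K - 3) = 4 + (-3 - 12*K) = 1 - 12*K)
L(1, (1 - 1)²)/F(-31) = (1 - 12*1)/(-31) = (1 - 12)*(-1/31) = -11*(-1/31) = 11/31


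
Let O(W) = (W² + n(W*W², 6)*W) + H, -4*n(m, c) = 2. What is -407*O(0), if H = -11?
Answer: 4477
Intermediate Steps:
n(m, c) = -½ (n(m, c) = -¼*2 = -½)
O(W) = -11 + W² - W/2 (O(W) = (W² - W/2) - 11 = -11 + W² - W/2)
-407*O(0) = -407*(-11 + 0² - ½*0) = -407*(-11 + 0 + 0) = -407*(-11) = 4477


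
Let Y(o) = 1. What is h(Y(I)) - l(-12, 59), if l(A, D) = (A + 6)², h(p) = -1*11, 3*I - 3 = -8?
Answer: -47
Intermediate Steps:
I = -5/3 (I = 1 + (⅓)*(-8) = 1 - 8/3 = -5/3 ≈ -1.6667)
h(p) = -11
l(A, D) = (6 + A)²
h(Y(I)) - l(-12, 59) = -11 - (6 - 12)² = -11 - 1*(-6)² = -11 - 1*36 = -11 - 36 = -47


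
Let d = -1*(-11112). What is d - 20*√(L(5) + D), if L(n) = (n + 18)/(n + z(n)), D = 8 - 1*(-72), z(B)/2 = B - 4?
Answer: 11112 - 20*√4081/7 ≈ 10929.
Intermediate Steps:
z(B) = -8 + 2*B (z(B) = 2*(B - 4) = 2*(-4 + B) = -8 + 2*B)
D = 80 (D = 8 + 72 = 80)
L(n) = (18 + n)/(-8 + 3*n) (L(n) = (n + 18)/(n + (-8 + 2*n)) = (18 + n)/(-8 + 3*n))
d = 11112
d - 20*√(L(5) + D) = 11112 - 20*√((18 + 5)/(-8 + 3*5) + 80) = 11112 - 20*√(23/(-8 + 15) + 80) = 11112 - 20*√(23/7 + 80) = 11112 - 20*√4081/7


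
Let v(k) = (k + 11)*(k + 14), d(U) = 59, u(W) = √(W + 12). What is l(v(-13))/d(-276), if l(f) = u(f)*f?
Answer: -2*√10/59 ≈ -0.10720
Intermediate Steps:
u(W) = √(12 + W)
v(k) = (11 + k)*(14 + k)
l(f) = f*√(12 + f) (l(f) = √(12 + f)*f = f*√(12 + f))
l(v(-13))/d(-276) = ((154 + (-13)² + 25*(-13))*√(12 + (154 + (-13)² + 25*(-13))))/59 = ((154 + 169 - 325)*√(12 + (154 + 169 - 325)))*(1/59) = -2*√(12 - 2)*(1/59) = -2*√10*(1/59) = -2*√10/59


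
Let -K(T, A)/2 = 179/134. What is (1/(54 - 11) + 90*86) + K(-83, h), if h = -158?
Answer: 22291310/2881 ≈ 7737.4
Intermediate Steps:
K(T, A) = -179/67 (K(T, A) = -358/134 = -2*179/134 = -179/67)
(1/(54 - 11) + 90*86) + K(-83, h) = (1/(54 - 11) + 90*86) - 179/67 = (1/43 + 7740) - 179/67 = 332821/43 - 179/67 = 22291310/2881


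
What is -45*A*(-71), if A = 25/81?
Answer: 8875/9 ≈ 986.11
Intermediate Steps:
A = 25/81 (A = 25*(1/81) = 25/81 ≈ 0.30864)
-45*A*(-71) = -45*25/81*(-71) = -125/9*(-71) = 8875/9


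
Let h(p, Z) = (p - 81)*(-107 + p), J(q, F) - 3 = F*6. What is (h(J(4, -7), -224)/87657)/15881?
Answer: 5840/464026939 ≈ 1.2585e-5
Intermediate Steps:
J(q, F) = 3 + 6*F (J(q, F) = 3 + F*6 = 3 + 6*F)
h(p, Z) = (-107 + p)*(-81 + p) (h(p, Z) = (-81 + p)*(-107 + p) = (-107 + p)*(-81 + p))
(h(J(4, -7), -224)/87657)/15881 = ((8667 + (3 + 6*(-7))**2 - 188*(3 + 6*(-7)))/87657)/15881 = ((8667 + (3 - 42)**2 - 188*(3 - 42))*(1/87657))*(1/15881) = ((8667 + (-39)**2 - 188*(-39))*(1/87657))*(1/15881) = ((8667 + 1521 + 7332)*(1/87657))*(1/15881) = (17520*(1/87657))*(1/15881) = (5840/29219)*(1/15881) = 5840/464026939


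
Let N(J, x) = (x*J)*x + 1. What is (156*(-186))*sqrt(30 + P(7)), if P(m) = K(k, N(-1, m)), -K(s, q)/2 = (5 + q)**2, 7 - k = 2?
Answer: -58032*I*sqrt(917) ≈ -1.7573e+6*I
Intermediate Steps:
k = 5 (k = 7 - 1*2 = 7 - 2 = 5)
N(J, x) = 1 + J*x**2 (N(J, x) = (J*x)*x + 1 = J*x**2 + 1 = 1 + J*x**2)
K(s, q) = -2*(5 + q)**2
P(m) = -2*(6 - m**2)**2 (P(m) = -2*(5 + (1 - m**2))**2 = -2*(6 - m**2)**2)
(156*(-186))*sqrt(30 + P(7)) = (156*(-186))*sqrt(30 - 2*(-6 + 7**2)**2) = -29016*sqrt(30 - 2*(-6 + 49)**2) = -29016*sqrt(30 - 2*43**2) = -29016*sqrt(30 - 2*1849) = -29016*sqrt(30 - 3698) = -58032*I*sqrt(917)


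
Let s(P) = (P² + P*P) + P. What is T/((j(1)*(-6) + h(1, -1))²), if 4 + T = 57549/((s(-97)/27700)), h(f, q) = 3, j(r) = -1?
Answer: 1594032416/1516401 ≈ 1051.2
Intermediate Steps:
s(P) = P + 2*P² (s(P) = (P² + P²) + P = 2*P² + P = P + 2*P²)
T = 1594032416/18721 (T = -4 + 57549/((-97*(1 + 2*(-97))/27700)) = -4 + 57549/((-97*(1 - 194)*(1/27700))) = -4 + 57549/((-97*(-193)*(1/27700))) = -4 + 57549/((18721*(1/27700))) = -4 + 57549/(18721/27700) = -4 + 57549*(27700/18721) = -4 + 1594107300/18721 = 1594032416/18721 ≈ 85147.)
T/((j(1)*(-6) + h(1, -1))²) = 1594032416/(18721*((-1*(-6) + 3)²)) = 1594032416/(18721*((6 + 3)²)) = 1594032416/(18721*(9²)) = (1594032416/18721)/81 = (1594032416/18721)*(1/81) = 1594032416/1516401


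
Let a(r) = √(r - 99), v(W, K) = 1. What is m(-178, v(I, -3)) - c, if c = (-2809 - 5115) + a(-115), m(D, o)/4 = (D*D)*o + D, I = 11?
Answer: 133948 - I*√214 ≈ 1.3395e+5 - 14.629*I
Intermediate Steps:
a(r) = √(-99 + r)
m(D, o) = 4*D + 4*o*D² (m(D, o) = 4*((D*D)*o + D) = 4*(D²*o + D) = 4*(o*D² + D) = 4*(D + o*D²) = 4*D + 4*o*D²)
c = -7924 + I*√214 (c = (-2809 - 5115) + √(-99 - 115) = -7924 + √(-214) = -7924 + I*√214 ≈ -7924.0 + 14.629*I)
m(-178, v(I, -3)) - c = 4*(-178)*(1 - 178*1) - (-7924 + I*√214) = 4*(-178)*(1 - 178) + (7924 - I*√214) = 4*(-178)*(-177) + (7924 - I*√214) = 126024 + (7924 - I*√214) = 133948 - I*√214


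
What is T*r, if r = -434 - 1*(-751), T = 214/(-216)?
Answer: -33919/108 ≈ -314.06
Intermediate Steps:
T = -107/108 (T = 214*(-1/216) = -107/108 ≈ -0.99074)
r = 317 (r = -434 + 751 = 317)
T*r = -107/108*317 = -33919/108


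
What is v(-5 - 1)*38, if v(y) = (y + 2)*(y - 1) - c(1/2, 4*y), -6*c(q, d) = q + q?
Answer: 3211/3 ≈ 1070.3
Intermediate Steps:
c(q, d) = -q/3 (c(q, d) = -(q + q)/6 = -q/3)
v(y) = 1/6 + (-1 + y)*(2 + y) (v(y) = (y + 2)*(y - 1) - (-1)/(3*2) = (2 + y)*(-1 + y) - (-1)/(3*2) = (-1 + y)*(2 + y) - 1*(-1/6) = (-1 + y)*(2 + y) + 1/6 = 1/6 + (-1 + y)*(2 + y))
v(-5 - 1)*38 = (-11/6 + (-5 - 1) + (-5 - 1)**2)*38 = (-11/6 - 6 + (-6)**2)*38 = (-11/6 - 6 + 36)*38 = (169/6)*38 = 3211/3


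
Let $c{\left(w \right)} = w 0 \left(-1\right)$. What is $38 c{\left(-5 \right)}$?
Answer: $0$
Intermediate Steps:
$c{\left(w \right)} = 0$ ($c{\left(w \right)} = 0 \left(-1\right) = 0$)
$38 c{\left(-5 \right)} = 38 \cdot 0 = 0$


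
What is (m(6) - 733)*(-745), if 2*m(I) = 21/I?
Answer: 2179125/4 ≈ 5.4478e+5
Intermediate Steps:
m(I) = 21/(2*I) (m(I) = (21/I)/2 = 21/(2*I))
(m(6) - 733)*(-745) = ((21/2)/6 - 733)*(-745) = ((21/2)*(⅙) - 733)*(-745) = (7/4 - 733)*(-745) = -2925/4*(-745) = 2179125/4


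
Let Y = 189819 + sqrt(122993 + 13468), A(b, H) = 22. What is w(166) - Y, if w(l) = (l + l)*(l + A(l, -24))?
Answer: -127403 - sqrt(136461) ≈ -1.2777e+5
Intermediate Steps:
w(l) = 2*l*(22 + l) (w(l) = (l + l)*(l + 22) = (2*l)*(22 + l) = 2*l*(22 + l))
Y = 189819 + sqrt(136461) ≈ 1.9019e+5
w(166) - Y = 2*166*(22 + 166) - (189819 + sqrt(136461)) = 2*166*188 + (-189819 - sqrt(136461)) = 62416 + (-189819 - sqrt(136461)) = -127403 - sqrt(136461)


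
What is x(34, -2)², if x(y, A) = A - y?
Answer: 1296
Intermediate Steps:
x(34, -2)² = (-2 - 1*34)² = (-2 - 34)² = (-36)² = 1296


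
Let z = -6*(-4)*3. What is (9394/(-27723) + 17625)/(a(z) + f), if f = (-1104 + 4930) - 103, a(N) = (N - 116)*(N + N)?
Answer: -488608481/72440199 ≈ -6.7450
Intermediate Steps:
z = 72 (z = 24*3 = 72)
a(N) = 2*N*(-116 + N) (a(N) = (-116 + N)*(2*N) = 2*N*(-116 + N))
f = 3723 (f = 3826 - 103 = 3723)
(9394/(-27723) + 17625)/(a(z) + f) = (9394/(-27723) + 17625)/(2*72*(-116 + 72) + 3723) = (9394*(-1/27723) + 17625)/(2*72*(-44) + 3723) = (-9394/27723 + 17625)/(-6336 + 3723) = (488608481/27723)/(-2613) = (488608481/27723)*(-1/2613) = -488608481/72440199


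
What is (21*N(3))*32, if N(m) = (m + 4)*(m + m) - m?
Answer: 26208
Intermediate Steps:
N(m) = -m + 2*m*(4 + m) (N(m) = (4 + m)*(2*m) - m = 2*m*(4 + m) - m = -m + 2*m*(4 + m))
(21*N(3))*32 = (21*(3*(7 + 2*3)))*32 = (21*(3*(7 + 6)))*32 = (21*(3*13))*32 = (21*39)*32 = 819*32 = 26208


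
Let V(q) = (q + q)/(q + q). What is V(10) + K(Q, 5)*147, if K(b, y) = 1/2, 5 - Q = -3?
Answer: 149/2 ≈ 74.500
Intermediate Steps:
Q = 8 (Q = 5 - 1*(-3) = 5 + 3 = 8)
K(b, y) = ½ (K(b, y) = 1*(½) = ½)
V(q) = 1 (V(q) = (2*q)/((2*q)) = (2*q)*(1/(2*q)) = 1)
V(10) + K(Q, 5)*147 = 1 + (½)*147 = 1 + 147/2 = 149/2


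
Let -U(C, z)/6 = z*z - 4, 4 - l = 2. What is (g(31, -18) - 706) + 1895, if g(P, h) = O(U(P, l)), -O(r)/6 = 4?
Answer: 1165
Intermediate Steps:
l = 2 (l = 4 - 1*2 = 4 - 2 = 2)
U(C, z) = 24 - 6*z**2 (U(C, z) = -6*(z*z - 4) = -6*(z**2 - 4) = -6*(-4 + z**2) = 24 - 6*z**2)
O(r) = -24 (O(r) = -6*4 = -24)
g(P, h) = -24
(g(31, -18) - 706) + 1895 = (-24 - 706) + 1895 = -730 + 1895 = 1165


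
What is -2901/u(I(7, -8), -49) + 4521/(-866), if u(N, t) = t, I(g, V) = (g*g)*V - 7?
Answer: 2290737/42434 ≈ 53.984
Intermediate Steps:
I(g, V) = -7 + V*g² (I(g, V) = g²*V - 7 = V*g² - 7 = -7 + V*g²)
-2901/u(I(7, -8), -49) + 4521/(-866) = -2901/(-49) + 4521/(-866) = -2901*(-1/49) + 4521*(-1/866) = 2901/49 - 4521/866 = 2290737/42434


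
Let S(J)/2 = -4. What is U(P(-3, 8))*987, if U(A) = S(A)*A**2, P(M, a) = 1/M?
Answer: -2632/3 ≈ -877.33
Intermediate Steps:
S(J) = -8 (S(J) = 2*(-4) = -8)
U(A) = -8*A**2
U(P(-3, 8))*987 = -8*(1/(-3))**2*987 = -8*(-1/3)**2*987 = -8*1/9*987 = -8/9*987 = -2632/3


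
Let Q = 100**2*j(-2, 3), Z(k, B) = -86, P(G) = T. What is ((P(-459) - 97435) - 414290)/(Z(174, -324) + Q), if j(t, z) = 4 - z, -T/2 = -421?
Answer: -510883/9914 ≈ -51.531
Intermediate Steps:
T = 842 (T = -2*(-421) = 842)
P(G) = 842
Q = 10000 (Q = 100**2*(4 - 1*3) = 10000*(4 - 3) = 10000*1 = 10000)
((P(-459) - 97435) - 414290)/(Z(174, -324) + Q) = ((842 - 97435) - 414290)/(-86 + 10000) = (-96593 - 414290)/9914 = -510883*1/9914 = -510883/9914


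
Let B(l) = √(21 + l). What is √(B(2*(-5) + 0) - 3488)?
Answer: √(-3488 + √11) ≈ 59.031*I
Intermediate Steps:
√(B(2*(-5) + 0) - 3488) = √(√(21 + (2*(-5) + 0)) - 3488) = √(√(21 + (-10 + 0)) - 3488) = √(√(21 - 10) - 3488) = √(√11 - 3488) = √(-3488 + √11)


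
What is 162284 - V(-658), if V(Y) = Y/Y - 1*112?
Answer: 162395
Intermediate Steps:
V(Y) = -111 (V(Y) = 1 - 112 = -111)
162284 - V(-658) = 162284 - 1*(-111) = 162284 + 111 = 162395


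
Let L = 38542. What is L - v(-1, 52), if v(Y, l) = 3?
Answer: 38539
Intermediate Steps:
L - v(-1, 52) = 38542 - 1*3 = 38542 - 3 = 38539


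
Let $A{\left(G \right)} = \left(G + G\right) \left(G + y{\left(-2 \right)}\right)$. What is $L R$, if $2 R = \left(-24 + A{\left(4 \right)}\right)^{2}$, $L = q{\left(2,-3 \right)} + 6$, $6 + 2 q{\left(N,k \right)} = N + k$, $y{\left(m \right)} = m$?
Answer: $80$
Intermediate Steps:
$A{\left(G \right)} = 2 G \left(-2 + G\right)$ ($A{\left(G \right)} = \left(G + G\right) \left(G - 2\right) = 2 G \left(-2 + G\right)$)
$q{\left(N,k \right)} = -3 + \frac{N}{2} + \frac{k}{2}$ ($q{\left(N,k \right)} = -3 + \frac{N + k}{2} = -3 + \left(\frac{N}{2} + \frac{k}{2}\right) = -3 + \frac{N}{2} + \frac{k}{2}$)
$L = \frac{5}{2}$ ($L = \left(-3 + \frac{1}{2} \cdot 2 + \frac{1}{2} \left(-3\right)\right) + 6 = \left(-3 + 1 - \frac{3}{2}\right) + 6 = - \frac{7}{2} + 6 = \frac{5}{2} \approx 2.5$)
$R = 32$ ($R = \frac{\left(-24 + 2 \cdot 4 \left(-2 + 4\right)\right)^{2}}{2} = \frac{\left(-24 + 2 \cdot 4 \cdot 2\right)^{2}}{2} = \frac{\left(-24 + 16\right)^{2}}{2} = \frac{\left(-8\right)^{2}}{2} = \frac{1}{2} \cdot 64 = 32$)
$L R = \frac{5}{2} \cdot 32 = 80$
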